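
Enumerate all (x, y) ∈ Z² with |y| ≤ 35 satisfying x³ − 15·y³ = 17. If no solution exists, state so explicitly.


The equation is x³ - 15y³ = 17. For fixed y, x³ = 15·y³ + 17, so a solution requires the RHS to be a perfect cube.
Strategy: iterate y from -35 to 35, compute RHS = 15·y³ + 17, and check whether it is a (positive or negative) perfect cube.
Check small values of y:
  y = 0: RHS = 17 is not a perfect cube.
  y = 1: RHS = 32 is not a perfect cube.
  y = -1: RHS = 2 is not a perfect cube.
  y = 2: RHS = 137 is not a perfect cube.
  y = -2: RHS = -103 is not a perfect cube.
  y = 3: RHS = 422 is not a perfect cube.
  y = -3: RHS = -388 is not a perfect cube.
Continuing the search up to |y| = 35 finds no solutions either.
No (x, y) in the scanned range satisfies the equation.

No integer solutions with |y| ≤ 35.


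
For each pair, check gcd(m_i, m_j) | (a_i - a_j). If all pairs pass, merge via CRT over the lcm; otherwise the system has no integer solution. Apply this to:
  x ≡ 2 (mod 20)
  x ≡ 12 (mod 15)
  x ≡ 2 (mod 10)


Moduli 20, 15, 10 are not pairwise coprime, so CRT works modulo lcm(m_i) when all pairwise compatibility conditions hold.
Pairwise compatibility: gcd(m_i, m_j) must divide a_i - a_j for every pair.
Merge one congruence at a time:
  Start: x ≡ 2 (mod 20).
  Combine with x ≡ 12 (mod 15): gcd(20, 15) = 5; 12 - 2 = 10, which IS divisible by 5, so compatible.
    Write x = 2 + 20·t and substitute into x ≡ 12 (mod 15): 20·t ≡ 12 − 2 = 10 (mod 15).
    Divide the congruence (and modulus) by g = 5: 4·t ≡ 2 (mod 3).
    Reduce coefficients mod 3: 1·t ≡ 2 (mod 3).
    So t ≡ 2 (mod 3).
    Then x = 2 + 20·2 = 42, valid modulo lcm(20, 15) = 60: x ≡ 42 (mod 60).
  Combine with x ≡ 2 (mod 10): gcd(60, 10) = 10; 2 - 42 = -40, which IS divisible by 10, so compatible.
    Write x = 42 + 60·t and substitute into x ≡ 2 (mod 10): 60·t ≡ 2 − 42 = -40 (mod 10).
    Divide the congruence (and modulus) by g = 10: 6·t ≡ -4 (mod 1).
    Modulo 1 every t works; take t = 0.
    Then x = 42 + 60·0 = 42, valid modulo lcm(60, 10) = 60: x ≡ 42 (mod 60).
Verify: 42 mod 20 = 2, 42 mod 15 = 12, 42 mod 10 = 2.

x ≡ 42 (mod 60).


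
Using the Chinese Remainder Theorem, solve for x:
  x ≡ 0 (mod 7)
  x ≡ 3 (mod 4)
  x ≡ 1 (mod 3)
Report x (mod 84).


Moduli 7, 4, 3 are pairwise coprime; by CRT there is a unique solution modulo M = 7 · 4 · 3 = 84.
Solve pairwise, accumulating the modulus:
  Start with x ≡ 0 (mod 7).
  Combine with x ≡ 3 (mod 4): since gcd(7, 4) = 1, we get a unique residue mod 28.
    Write x = 0 + 7·t and substitute into x ≡ 3 (mod 4): 7·t ≡ 3 − 0 = 3 (mod 4).
    Reduce coefficients mod 4: 3·t ≡ 3 (mod 4).
    The inverse of 3 mod 4 is 3 (since 3·3 = 9 = 2·4 + 1), so t ≡ 3·3 = 9 ≡ 1 (mod 4).
    Then x = 0 + 7·1 = 7, valid modulo lcm(7, 4) = 28: x ≡ 7 (mod 28).
  Combine with x ≡ 1 (mod 3): since gcd(28, 3) = 1, we get a unique residue mod 84.
    Write x = 7 + 28·t and substitute into x ≡ 1 (mod 3): 28·t ≡ 1 − 7 = -6 (mod 3).
    Reduce coefficients mod 3: 1·t ≡ 0 (mod 3).
    So t ≡ 0 (mod 3).
    Then x = 7 + 28·0 = 7, valid modulo lcm(28, 3) = 84: x ≡ 7 (mod 84).
Verify: 7 mod 7 = 0 ✓, 7 mod 4 = 3 ✓, 7 mod 3 = 1 ✓.

x ≡ 7 (mod 84).


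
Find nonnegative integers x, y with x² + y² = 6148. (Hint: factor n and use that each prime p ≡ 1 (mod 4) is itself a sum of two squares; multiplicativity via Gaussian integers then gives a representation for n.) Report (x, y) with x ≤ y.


Step 1: Factor n = 6148 = 2^2 · 29 · 53.
Step 2: Check the mod-4 condition on each prime factor: 2 = 2 (special); 29 ≡ 1 (mod 4), exponent 1; 53 ≡ 1 (mod 4), exponent 1.
All primes ≡ 3 (mod 4) appear to even exponent (or don't appear), so by the two-squares theorem n IS expressible as a sum of two squares.
Step 3: Build a representation. Group n = k² · m with k = 2 and m = 29 · 53 = 1537 (a product of primes ≡ 1 (mod 4)); a representation of m scales to one of n via (k·x)² + (k·y)² = k²(x² + y²). Each prime p ≡ 1 (mod 4) is itself a sum of two squares; find a² by testing p − a² for a perfect square:
  29: 29 − 1² = 28, 29 − 2² = 25 = 5² ⇒ 29 = 2² + 5².
  53: 53 − 1² = 52, 53 − 2² = 49 = 7² ⇒ 53 = 2² + 7².
  Combine using the Brahmagupta–Fibonacci identity (a² + b²)(c² + d²) = (ac − bd)² + (ad + bc)² = (ac + bd)² + (ad − bc)²:
  29 · 53 = 1537: from (2² + 5²)(2² + 7²), take (2·2 − 5·7, 2·7 + 5·2) = (4 − 35, 14 + 10) = (-31, 24); dropping signs (only squares matter) gives (31, 24); check 31² + 24² = 961 + 576 = 1537 ✓.
  Scale by k = 2: (2·31, 2·24) = (62, 48).
Step 4: Order so x ≤ y and verify: 48² + 62² = 2304 + 3844 = 6148 = n. ✓

n = 6148 = 48² + 62² (one valid representation with x ≤ y).


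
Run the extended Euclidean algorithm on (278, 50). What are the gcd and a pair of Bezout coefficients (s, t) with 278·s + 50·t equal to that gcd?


Euclidean algorithm on (278, 50) — divide until remainder is 0:
  278 = 5 · 50 + 28
  50 = 1 · 28 + 22
  28 = 1 · 22 + 6
  22 = 3 · 6 + 4
  6 = 1 · 4 + 2
  4 = 2 · 2 + 0
gcd(278, 50) = 2.
Track Bezout coefficients alongside the remainders: start with r₀ = 278 = a·1 + b·0 (s = 1, t = 0) and r₁ = 50 = a·0 + b·1 (s = 0, t = 1); each new remainder r_{k+1} = r_{k-1} − q_k·r_k inherits s_{k+1} = s_{k-1} − q_k·s_k, t_{k+1} = t_{k-1} − q_k·t_k, so r_k = a·s_k + b·t_k at every step:
  q = 5: r = 28, s = 1 − 5·0 = 1, t = 0 − 5·1 = -5  (check: 278·1 + 50·(-5) = 28)
  q = 1: r = 22, s = 0 − 1·1 = -1, t = 1 − 1·(-5) = 6  (check: 278·(-1) + 50·6 = 22)
  q = 1: r = 6, s = 1 − 1·(-1) = 2, t = -5 − 1·6 = -11  (check: 278·2 + 50·(-11) = 6)
  q = 3: r = 4, s = -1 − 3·2 = -7, t = 6 − 3·(-11) = 39  (check: 278·(-7) + 50·39 = 4)
  q = 1: r = 2, s = 2 − 1·(-7) = 9, t = -11 − 1·39 = -50  (check: 278·9 + 50·(-50) = 2)
The row with r = 2 (the gcd) gives the Bezout coefficients s = 9, t = -50.
Result: 278 · (9) + 50 · (-50) = 2.

gcd(278, 50) = 2; s = 9, t = -50 (check: 278·9 + 50·(-50) = 2).


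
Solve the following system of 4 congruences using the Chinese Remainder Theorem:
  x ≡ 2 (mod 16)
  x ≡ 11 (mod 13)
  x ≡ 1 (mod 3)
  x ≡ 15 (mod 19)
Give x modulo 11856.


Product of moduli M = 16 · 13 · 3 · 19 = 11856.
Merge one congruence at a time:
  Start: x ≡ 2 (mod 16).
  Combine with x ≡ 11 (mod 13); new modulus lcm = 208.
    Write x = 2 + 16·t and substitute into x ≡ 11 (mod 13): 16·t ≡ 11 − 2 = 9 (mod 13).
    Reduce coefficients mod 13: 3·t ≡ 9 (mod 13).
    The inverse of 3 mod 13 is 9 (since 3·9 = 27 = 2·13 + 1), so t ≡ 9·9 = 81 ≡ 3 (mod 13).
    Then x = 2 + 16·3 = 50, valid modulo lcm(16, 13) = 208: x ≡ 50 (mod 208).
  Combine with x ≡ 1 (mod 3); new modulus lcm = 624.
    Write x = 50 + 208·t and substitute into x ≡ 1 (mod 3): 208·t ≡ 1 − 50 = -49 (mod 3).
    Reduce coefficients mod 3: 1·t ≡ 2 (mod 3).
    So t ≡ 2 (mod 3).
    Then x = 50 + 208·2 = 466, valid modulo lcm(208, 3) = 624: x ≡ 466 (mod 624).
  Combine with x ≡ 15 (mod 19); new modulus lcm = 11856.
    Write x = 466 + 624·t and substitute into x ≡ 15 (mod 19): 624·t ≡ 15 − 466 = -451 (mod 19).
    Reduce coefficients mod 19: 16·t ≡ 5 (mod 19).
    The inverse of 16 mod 19 is 6 (since 16·6 = 96 = 5·19 + 1), so t ≡ 6·5 = 30 ≡ 11 (mod 19).
    Then x = 466 + 624·11 = 7330, valid modulo lcm(624, 19) = 11856: x ≡ 7330 (mod 11856).
Verify against each original: 7330 mod 16 = 2, 7330 mod 13 = 11, 7330 mod 3 = 1, 7330 mod 19 = 15.

x ≡ 7330 (mod 11856).


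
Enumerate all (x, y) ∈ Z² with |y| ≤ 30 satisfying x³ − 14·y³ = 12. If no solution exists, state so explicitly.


The equation is x³ - 14y³ = 12. For fixed y, x³ = 14·y³ + 12, so a solution requires the RHS to be a perfect cube.
Strategy: iterate y from -30 to 30, compute RHS = 14·y³ + 12, and check whether it is a (positive or negative) perfect cube.
Check small values of y:
  y = 0: RHS = 12 is not a perfect cube.
  y = 1: RHS = 26 is not a perfect cube.
  y = -1: RHS = -2 is not a perfect cube.
  y = 2: RHS = 124 is not a perfect cube.
  y = -2: RHS = -100 is not a perfect cube.
  y = 3: RHS = 390 is not a perfect cube.
  y = -3: RHS = -366 is not a perfect cube.
Continuing the search up to |y| = 30 finds no solutions either.
No (x, y) in the scanned range satisfies the equation.

No integer solutions with |y| ≤ 30.


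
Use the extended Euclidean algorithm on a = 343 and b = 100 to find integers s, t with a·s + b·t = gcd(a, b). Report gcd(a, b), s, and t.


Euclidean algorithm on (343, 100) — divide until remainder is 0:
  343 = 3 · 100 + 43
  100 = 2 · 43 + 14
  43 = 3 · 14 + 1
  14 = 14 · 1 + 0
gcd(343, 100) = 1.
Track Bezout coefficients alongside the remainders: start with r₀ = 343 = a·1 + b·0 (s = 1, t = 0) and r₁ = 100 = a·0 + b·1 (s = 0, t = 1); each new remainder r_{k+1} = r_{k-1} − q_k·r_k inherits s_{k+1} = s_{k-1} − q_k·s_k, t_{k+1} = t_{k-1} − q_k·t_k, so r_k = a·s_k + b·t_k at every step:
  q = 3: r = 43, s = 1 − 3·0 = 1, t = 0 − 3·1 = -3  (check: 343·1 + 100·(-3) = 43)
  q = 2: r = 14, s = 0 − 2·1 = -2, t = 1 − 2·(-3) = 7  (check: 343·(-2) + 100·7 = 14)
  q = 3: r = 1, s = 1 − 3·(-2) = 7, t = -3 − 3·7 = -24  (check: 343·7 + 100·(-24) = 1)
The row with r = 1 (the gcd) gives the Bezout coefficients s = 7, t = -24.
Result: 343 · (7) + 100 · (-24) = 1.

gcd(343, 100) = 1; s = 7, t = -24 (check: 343·7 + 100·(-24) = 1).


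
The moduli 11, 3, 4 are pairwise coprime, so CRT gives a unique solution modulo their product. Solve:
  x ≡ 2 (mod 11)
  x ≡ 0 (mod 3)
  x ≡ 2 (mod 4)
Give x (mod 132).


Moduli 11, 3, 4 are pairwise coprime; by CRT there is a unique solution modulo M = 11 · 3 · 4 = 132.
Solve pairwise, accumulating the modulus:
  Start with x ≡ 2 (mod 11).
  Combine with x ≡ 0 (mod 3): since gcd(11, 3) = 1, we get a unique residue mod 33.
    Write x = 2 + 11·t and substitute into x ≡ 0 (mod 3): 11·t ≡ 0 − 2 = -2 (mod 3).
    Reduce coefficients mod 3: 2·t ≡ 1 (mod 3).
    The inverse of 2 mod 3 is 2 (since 2·2 = 4 = 1·3 + 1), so t ≡ 2·1 = 2 ≡ 2 (mod 3).
    Then x = 2 + 11·2 = 24, valid modulo lcm(11, 3) = 33: x ≡ 24 (mod 33).
  Combine with x ≡ 2 (mod 4): since gcd(33, 4) = 1, we get a unique residue mod 132.
    Write x = 24 + 33·t and substitute into x ≡ 2 (mod 4): 33·t ≡ 2 − 24 = -22 (mod 4).
    Reduce coefficients mod 4: 1·t ≡ 2 (mod 4).
    So t ≡ 2 (mod 4).
    Then x = 24 + 33·2 = 90, valid modulo lcm(33, 4) = 132: x ≡ 90 (mod 132).
Verify: 90 mod 11 = 2 ✓, 90 mod 3 = 0 ✓, 90 mod 4 = 2 ✓.

x ≡ 90 (mod 132).


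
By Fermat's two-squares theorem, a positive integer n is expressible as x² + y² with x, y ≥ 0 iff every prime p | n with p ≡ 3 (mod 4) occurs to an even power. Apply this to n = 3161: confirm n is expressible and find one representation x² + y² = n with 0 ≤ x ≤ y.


Step 1: Factor n = 3161 = 29 · 109.
Step 2: Check the mod-4 condition on each prime factor: 29 ≡ 1 (mod 4), exponent 1; 109 ≡ 1 (mod 4), exponent 1.
All primes ≡ 3 (mod 4) appear to even exponent (or don't appear), so by the two-squares theorem n IS expressible as a sum of two squares.
Step 3: Build a representation. Here n = 29 · 109 is a product of primes ≡ 1 (mod 4). Each prime p ≡ 1 (mod 4) is itself a sum of two squares; find a² by testing p − a² for a perfect square:
  29: 29 − 1² = 28, 29 − 2² = 25 = 5² ⇒ 29 = 2² + 5².
  109: 109 − 1² = 108, 109 − 2² = 105, 109 − 3² = 100 = 10² ⇒ 109 = 3² + 10².
  Combine using the Brahmagupta–Fibonacci identity (a² + b²)(c² + d²) = (ac − bd)² + (ad + bc)² = (ac + bd)² + (ad − bc)²:
  29 · 109 = 3161: from (2² + 5²)(3² + 10²), take (2·3 − 5·10, 2·10 + 5·3) = (6 − 50, 20 + 15) = (-44, 35); dropping signs (only squares matter) gives (44, 35); check 44² + 35² = 1936 + 1225 = 3161 ✓.
Step 4: Order so x ≤ y and verify: 35² + 44² = 1225 + 1936 = 3161 = n. ✓

n = 3161 = 35² + 44² (one valid representation with x ≤ y).


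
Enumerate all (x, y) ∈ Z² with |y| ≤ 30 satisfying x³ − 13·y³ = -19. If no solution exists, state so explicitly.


The equation is x³ - 13y³ = -19. For fixed y, x³ = 13·y³ − 19, so a solution requires the RHS to be a perfect cube.
Strategy: iterate y from -30 to 30, compute RHS = 13·y³ − 19, and check whether it is a (positive or negative) perfect cube.
Check small values of y:
  y = 0: RHS = -19 is not a perfect cube.
  y = 1: RHS = -6 is not a perfect cube.
  y = -1: RHS = -32 is not a perfect cube.
  y = 2: RHS = 85 is not a perfect cube.
  y = -2: RHS = -123 is not a perfect cube.
  y = 3: RHS = 332 is not a perfect cube.
  y = -3: RHS = -370 is not a perfect cube.
Continuing the search up to |y| = 30 finds no solutions either.
No (x, y) in the scanned range satisfies the equation.

No integer solutions with |y| ≤ 30.


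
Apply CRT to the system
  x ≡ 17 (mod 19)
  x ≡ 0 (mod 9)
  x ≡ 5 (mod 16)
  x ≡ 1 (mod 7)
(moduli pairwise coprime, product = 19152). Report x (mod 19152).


Product of moduli M = 19 · 9 · 16 · 7 = 19152.
Merge one congruence at a time:
  Start: x ≡ 17 (mod 19).
  Combine with x ≡ 0 (mod 9); new modulus lcm = 171.
    Write x = 17 + 19·t and substitute into x ≡ 0 (mod 9): 19·t ≡ 0 − 17 = -17 (mod 9).
    Reduce coefficients mod 9: 1·t ≡ 1 (mod 9).
    So t ≡ 1 (mod 9).
    Then x = 17 + 19·1 = 36, valid modulo lcm(19, 9) = 171: x ≡ 36 (mod 171).
  Combine with x ≡ 5 (mod 16); new modulus lcm = 2736.
    Write x = 36 + 171·t and substitute into x ≡ 5 (mod 16): 171·t ≡ 5 − 36 = -31 (mod 16).
    Reduce coefficients mod 16: 11·t ≡ 1 (mod 16).
    The inverse of 11 mod 16 is 3 (since 11·3 = 33 = 2·16 + 1), so t ≡ 3·1 = 3 ≡ 3 (mod 16).
    Then x = 36 + 171·3 = 549, valid modulo lcm(171, 16) = 2736: x ≡ 549 (mod 2736).
  Combine with x ≡ 1 (mod 7); new modulus lcm = 19152.
    Write x = 549 + 2736·t and substitute into x ≡ 1 (mod 7): 2736·t ≡ 1 − 549 = -548 (mod 7).
    Reduce coefficients mod 7: 6·t ≡ 5 (mod 7).
    The inverse of 6 mod 7 is 6 (since 6·6 = 36 = 5·7 + 1), so t ≡ 6·5 = 30 ≡ 2 (mod 7).
    Then x = 549 + 2736·2 = 6021, valid modulo lcm(2736, 7) = 19152: x ≡ 6021 (mod 19152).
Verify against each original: 6021 mod 19 = 17, 6021 mod 9 = 0, 6021 mod 16 = 5, 6021 mod 7 = 1.

x ≡ 6021 (mod 19152).


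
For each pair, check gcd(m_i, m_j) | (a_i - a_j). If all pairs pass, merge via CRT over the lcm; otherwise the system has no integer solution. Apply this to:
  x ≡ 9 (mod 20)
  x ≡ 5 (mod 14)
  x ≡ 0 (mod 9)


Moduli 20, 14, 9 are not pairwise coprime, so CRT works modulo lcm(m_i) when all pairwise compatibility conditions hold.
Pairwise compatibility: gcd(m_i, m_j) must divide a_i - a_j for every pair.
Merge one congruence at a time:
  Start: x ≡ 9 (mod 20).
  Combine with x ≡ 5 (mod 14): gcd(20, 14) = 2; 5 - 9 = -4, which IS divisible by 2, so compatible.
    Write x = 9 + 20·t and substitute into x ≡ 5 (mod 14): 20·t ≡ 5 − 9 = -4 (mod 14).
    Divide the congruence (and modulus) by g = 2: 10·t ≡ -2 (mod 7).
    Reduce coefficients mod 7: 3·t ≡ 5 (mod 7).
    The inverse of 3 mod 7 is 5 (since 3·5 = 15 = 2·7 + 1), so t ≡ 5·5 = 25 ≡ 4 (mod 7).
    Then x = 9 + 20·4 = 89, valid modulo lcm(20, 14) = 140: x ≡ 89 (mod 140).
  Combine with x ≡ 0 (mod 9): gcd(140, 9) = 1; 0 - 89 = -89, which IS divisible by 1, so compatible.
    Write x = 89 + 140·t and substitute into x ≡ 0 (mod 9): 140·t ≡ 0 − 89 = -89 (mod 9).
    Reduce coefficients mod 9: 5·t ≡ 1 (mod 9).
    The inverse of 5 mod 9 is 2 (since 5·2 = 10 = 1·9 + 1), so t ≡ 2·1 = 2 ≡ 2 (mod 9).
    Then x = 89 + 140·2 = 369, valid modulo lcm(140, 9) = 1260: x ≡ 369 (mod 1260).
Verify: 369 mod 20 = 9, 369 mod 14 = 5, 369 mod 9 = 0.

x ≡ 369 (mod 1260).


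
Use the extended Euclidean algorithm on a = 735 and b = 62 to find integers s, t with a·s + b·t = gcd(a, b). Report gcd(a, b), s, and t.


Euclidean algorithm on (735, 62) — divide until remainder is 0:
  735 = 11 · 62 + 53
  62 = 1 · 53 + 9
  53 = 5 · 9 + 8
  9 = 1 · 8 + 1
  8 = 8 · 1 + 0
gcd(735, 62) = 1.
Track Bezout coefficients alongside the remainders: start with r₀ = 735 = a·1 + b·0 (s = 1, t = 0) and r₁ = 62 = a·0 + b·1 (s = 0, t = 1); each new remainder r_{k+1} = r_{k-1} − q_k·r_k inherits s_{k+1} = s_{k-1} − q_k·s_k, t_{k+1} = t_{k-1} − q_k·t_k, so r_k = a·s_k + b·t_k at every step:
  q = 11: r = 53, s = 1 − 11·0 = 1, t = 0 − 11·1 = -11  (check: 735·1 + 62·(-11) = 53)
  q = 1: r = 9, s = 0 − 1·1 = -1, t = 1 − 1·(-11) = 12  (check: 735·(-1) + 62·12 = 9)
  q = 5: r = 8, s = 1 − 5·(-1) = 6, t = -11 − 5·12 = -71  (check: 735·6 + 62·(-71) = 8)
  q = 1: r = 1, s = -1 − 1·6 = -7, t = 12 − 1·(-71) = 83  (check: 735·(-7) + 62·83 = 1)
The row with r = 1 (the gcd) gives the Bezout coefficients s = -7, t = 83.
Result: 735 · (-7) + 62 · (83) = 1.

gcd(735, 62) = 1; s = -7, t = 83 (check: 735·(-7) + 62·83 = 1).


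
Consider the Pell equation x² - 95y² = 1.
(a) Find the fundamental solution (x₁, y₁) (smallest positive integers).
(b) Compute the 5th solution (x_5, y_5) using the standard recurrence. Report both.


Step 1: Find the fundamental solution (x₁, y₁) of x² - 95y² = 1.
  Expand √95 as a continued fraction. a₀ = ⌊√95⌋ = 9; iterate m_{k+1} = d_k·a_k − m_k, d_{k+1} = (95 − m_{k+1}²)/d_k, a_{k+1} = ⌊(a₀ + m_{k+1})/d_{k+1}⌋ (starting m₀ = 0, d₀ = 1), with convergents p_k = a_k·p_{k-1} + p_{k-2}, q_k = a_k·q_{k-1} + q_{k-2} (p₋₁ = 1, q₋₁ = 0):
  k = 0: a₀ = 9; p₀/q₀ = 9/1; p₀² − 95·q₀² = 81 − 95 = -14.
  k = 1: m = 9, d = 14, a = ⌊(9 + 9)/14⌋ = 1; p/q = (1·9 + 1)/(1·1 + 0) = 10/1; p² − 95·q² = 100 − 95 = 5.
  k = 2: m = 5, d = 5, a = ⌊(9 + 5)/5⌋ = 2; p/q = (2·10 + 9)/(2·1 + 1) = 29/3; p² − 95·q² = 841 − 855 = -14.
  k = 3: m = 5, d = 14, a = ⌊(9 + 5)/14⌋ = 1; p/q = (1·29 + 10)/(1·3 + 1) = 39/4; p² − 95·q² = 1521 − 1520 = 1.
  The first convergent with p² − 95·q² = 1 gives the fundamental solution (x₁, y₁) = (39, 4).
Step 2: Apply the recurrence (x_{n+1}, y_{n+1}) = (x₁x_n + 95y₁y_n, x₁y_n + y₁x_n) repeatedly.
  From (x_1, y_1) = (39, 4): x_2 = 39·39 + 95·4·4 = 3041; y_2 = 39·4 + 4·39 = 312.
  From (x_2, y_2) = (3041, 312): x_3 = 39·3041 + 95·4·312 = 237159; y_3 = 39·312 + 4·3041 = 24332.
  From (x_3, y_3) = (237159, 24332): x_4 = 39·237159 + 95·4·24332 = 18495361; y_4 = 39·24332 + 4·237159 = 1897584.
  From (x_4, y_4) = (18495361, 1897584): x_5 = 39·18495361 + 95·4·1897584 = 1442400999; y_5 = 39·1897584 + 4·18495361 = 147987220.
Step 3: Verify x_5² - 95·y_5² = 2080520641916198001 - 2080520641916198000 = 1 (should be 1). ✓

(x_1, y_1) = (39, 4); (x_5, y_5) = (1442400999, 147987220).


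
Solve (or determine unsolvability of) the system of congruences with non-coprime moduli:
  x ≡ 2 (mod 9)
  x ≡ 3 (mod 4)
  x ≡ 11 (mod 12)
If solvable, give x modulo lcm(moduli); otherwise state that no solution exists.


Moduli 9, 4, 12 are not pairwise coprime, so CRT works modulo lcm(m_i) when all pairwise compatibility conditions hold.
Pairwise compatibility: gcd(m_i, m_j) must divide a_i - a_j for every pair.
Merge one congruence at a time:
  Start: x ≡ 2 (mod 9).
  Combine with x ≡ 3 (mod 4): gcd(9, 4) = 1; 3 - 2 = 1, which IS divisible by 1, so compatible.
    Write x = 2 + 9·t and substitute into x ≡ 3 (mod 4): 9·t ≡ 3 − 2 = 1 (mod 4).
    Reduce coefficients mod 4: 1·t ≡ 1 (mod 4).
    So t ≡ 1 (mod 4).
    Then x = 2 + 9·1 = 11, valid modulo lcm(9, 4) = 36: x ≡ 11 (mod 36).
  Combine with x ≡ 11 (mod 12): gcd(36, 12) = 12; 11 - 11 = 0, which IS divisible by 12, so compatible.
    Write x = 11 + 36·t and substitute into x ≡ 11 (mod 12): 36·t ≡ 11 − 11 = 0 (mod 12).
    Divide the congruence (and modulus) by g = 12: 3·t ≡ 0 (mod 1).
    Modulo 1 every t works; take t = 0.
    Then x = 11 + 36·0 = 11, valid modulo lcm(36, 12) = 36: x ≡ 11 (mod 36).
Verify: 11 mod 9 = 2, 11 mod 4 = 3, 11 mod 12 = 11.

x ≡ 11 (mod 36).


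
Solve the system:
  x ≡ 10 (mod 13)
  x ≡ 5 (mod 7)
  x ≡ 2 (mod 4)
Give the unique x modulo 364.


Moduli 13, 7, 4 are pairwise coprime; by CRT there is a unique solution modulo M = 13 · 7 · 4 = 364.
Solve pairwise, accumulating the modulus:
  Start with x ≡ 10 (mod 13).
  Combine with x ≡ 5 (mod 7): since gcd(13, 7) = 1, we get a unique residue mod 91.
    Write x = 10 + 13·t and substitute into x ≡ 5 (mod 7): 13·t ≡ 5 − 10 = -5 (mod 7).
    Reduce coefficients mod 7: 6·t ≡ 2 (mod 7).
    The inverse of 6 mod 7 is 6 (since 6·6 = 36 = 5·7 + 1), so t ≡ 6·2 = 12 ≡ 5 (mod 7).
    Then x = 10 + 13·5 = 75, valid modulo lcm(13, 7) = 91: x ≡ 75 (mod 91).
  Combine with x ≡ 2 (mod 4): since gcd(91, 4) = 1, we get a unique residue mod 364.
    Write x = 75 + 91·t and substitute into x ≡ 2 (mod 4): 91·t ≡ 2 − 75 = -73 (mod 4).
    Reduce coefficients mod 4: 3·t ≡ 3 (mod 4).
    The inverse of 3 mod 4 is 3 (since 3·3 = 9 = 2·4 + 1), so t ≡ 3·3 = 9 ≡ 1 (mod 4).
    Then x = 75 + 91·1 = 166, valid modulo lcm(91, 4) = 364: x ≡ 166 (mod 364).
Verify: 166 mod 13 = 10 ✓, 166 mod 7 = 5 ✓, 166 mod 4 = 2 ✓.

x ≡ 166 (mod 364).


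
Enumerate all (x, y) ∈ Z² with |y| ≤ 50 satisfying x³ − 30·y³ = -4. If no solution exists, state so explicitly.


The equation is x³ - 30y³ = -4. For fixed y, x³ = 30·y³ − 4, so a solution requires the RHS to be a perfect cube.
Strategy: iterate y from -50 to 50, compute RHS = 30·y³ − 4, and check whether it is a (positive or negative) perfect cube.
Check small values of y:
  y = 0: RHS = -4 is not a perfect cube.
  y = 1: RHS = 26 is not a perfect cube.
  y = -1: RHS = -34 is not a perfect cube.
  y = 2: RHS = 236 is not a perfect cube.
  y = -2: RHS = -244 is not a perfect cube.
  y = 3: RHS = 806 is not a perfect cube.
  y = -3: RHS = -814 is not a perfect cube.
Continuing the search up to |y| = 50 finds no solutions either.
No (x, y) in the scanned range satisfies the equation.

No integer solutions with |y| ≤ 50.


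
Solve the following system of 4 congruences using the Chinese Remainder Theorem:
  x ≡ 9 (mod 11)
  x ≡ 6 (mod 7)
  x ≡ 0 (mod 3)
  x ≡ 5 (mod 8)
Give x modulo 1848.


Product of moduli M = 11 · 7 · 3 · 8 = 1848.
Merge one congruence at a time:
  Start: x ≡ 9 (mod 11).
  Combine with x ≡ 6 (mod 7); new modulus lcm = 77.
    Write x = 9 + 11·t and substitute into x ≡ 6 (mod 7): 11·t ≡ 6 − 9 = -3 (mod 7).
    Reduce coefficients mod 7: 4·t ≡ 4 (mod 7).
    The inverse of 4 mod 7 is 2 (since 4·2 = 8 = 1·7 + 1), so t ≡ 2·4 = 8 ≡ 1 (mod 7).
    Then x = 9 + 11·1 = 20, valid modulo lcm(11, 7) = 77: x ≡ 20 (mod 77).
  Combine with x ≡ 0 (mod 3); new modulus lcm = 231.
    Write x = 20 + 77·t and substitute into x ≡ 0 (mod 3): 77·t ≡ 0 − 20 = -20 (mod 3).
    Reduce coefficients mod 3: 2·t ≡ 1 (mod 3).
    The inverse of 2 mod 3 is 2 (since 2·2 = 4 = 1·3 + 1), so t ≡ 2·1 = 2 ≡ 2 (mod 3).
    Then x = 20 + 77·2 = 174, valid modulo lcm(77, 3) = 231: x ≡ 174 (mod 231).
  Combine with x ≡ 5 (mod 8); new modulus lcm = 1848.
    Write x = 174 + 231·t and substitute into x ≡ 5 (mod 8): 231·t ≡ 5 − 174 = -169 (mod 8).
    Reduce coefficients mod 8: 7·t ≡ 7 (mod 8).
    The inverse of 7 mod 8 is 7 (since 7·7 = 49 = 6·8 + 1), so t ≡ 7·7 = 49 ≡ 1 (mod 8).
    Then x = 174 + 231·1 = 405, valid modulo lcm(231, 8) = 1848: x ≡ 405 (mod 1848).
Verify against each original: 405 mod 11 = 9, 405 mod 7 = 6, 405 mod 3 = 0, 405 mod 8 = 5.

x ≡ 405 (mod 1848).


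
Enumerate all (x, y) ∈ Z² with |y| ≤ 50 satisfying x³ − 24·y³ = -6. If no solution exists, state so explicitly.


The equation is x³ - 24y³ = -6. For fixed y, x³ = 24·y³ − 6, so a solution requires the RHS to be a perfect cube.
Strategy: iterate y from -50 to 50, compute RHS = 24·y³ − 6, and check whether it is a (positive or negative) perfect cube.
Check small values of y:
  y = 0: RHS = -6 is not a perfect cube.
  y = 1: RHS = 18 is not a perfect cube.
  y = -1: RHS = -30 is not a perfect cube.
  y = 2: RHS = 186 is not a perfect cube.
  y = -2: RHS = -198 is not a perfect cube.
  y = 3: RHS = 642 is not a perfect cube.
  y = -3: RHS = -654 is not a perfect cube.
Continuing the search up to |y| = 50 finds no solutions either.
No (x, y) in the scanned range satisfies the equation.

No integer solutions with |y| ≤ 50.


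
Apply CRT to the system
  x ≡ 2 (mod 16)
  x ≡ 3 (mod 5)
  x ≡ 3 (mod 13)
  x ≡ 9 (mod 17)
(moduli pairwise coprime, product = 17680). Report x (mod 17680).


Product of moduli M = 16 · 5 · 13 · 17 = 17680.
Merge one congruence at a time:
  Start: x ≡ 2 (mod 16).
  Combine with x ≡ 3 (mod 5); new modulus lcm = 80.
    Write x = 2 + 16·t and substitute into x ≡ 3 (mod 5): 16·t ≡ 3 − 2 = 1 (mod 5).
    Reduce coefficients mod 5: 1·t ≡ 1 (mod 5).
    So t ≡ 1 (mod 5).
    Then x = 2 + 16·1 = 18, valid modulo lcm(16, 5) = 80: x ≡ 18 (mod 80).
  Combine with x ≡ 3 (mod 13); new modulus lcm = 1040.
    Write x = 18 + 80·t and substitute into x ≡ 3 (mod 13): 80·t ≡ 3 − 18 = -15 (mod 13).
    Reduce coefficients mod 13: 2·t ≡ 11 (mod 13).
    The inverse of 2 mod 13 is 7 (since 2·7 = 14 = 1·13 + 1), so t ≡ 7·11 = 77 ≡ 12 (mod 13).
    Then x = 18 + 80·12 = 978, valid modulo lcm(80, 13) = 1040: x ≡ 978 (mod 1040).
  Combine with x ≡ 9 (mod 17); new modulus lcm = 17680.
    Write x = 978 + 1040·t and substitute into x ≡ 9 (mod 17): 1040·t ≡ 9 − 978 = -969 (mod 17).
    Reduce coefficients mod 17: 3·t ≡ 0 (mod 17).
    The inverse of 3 mod 17 is 6 (since 3·6 = 18 = 1·17 + 1), so t ≡ 6·0 = 0 ≡ 0 (mod 17).
    Then x = 978 + 1040·0 = 978, valid modulo lcm(1040, 17) = 17680: x ≡ 978 (mod 17680).
Verify against each original: 978 mod 16 = 2, 978 mod 5 = 3, 978 mod 13 = 3, 978 mod 17 = 9.

x ≡ 978 (mod 17680).


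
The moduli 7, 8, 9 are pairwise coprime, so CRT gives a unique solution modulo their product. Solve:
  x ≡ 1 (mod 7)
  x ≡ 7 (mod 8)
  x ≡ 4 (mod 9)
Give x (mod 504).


Moduli 7, 8, 9 are pairwise coprime; by CRT there is a unique solution modulo M = 7 · 8 · 9 = 504.
Solve pairwise, accumulating the modulus:
  Start with x ≡ 1 (mod 7).
  Combine with x ≡ 7 (mod 8): since gcd(7, 8) = 1, we get a unique residue mod 56.
    Write x = 1 + 7·t and substitute into x ≡ 7 (mod 8): 7·t ≡ 7 − 1 = 6 (mod 8).
    The inverse of 7 mod 8 is 7 (since 7·7 = 49 = 6·8 + 1), so t ≡ 7·6 = 42 ≡ 2 (mod 8).
    Then x = 1 + 7·2 = 15, valid modulo lcm(7, 8) = 56: x ≡ 15 (mod 56).
  Combine with x ≡ 4 (mod 9): since gcd(56, 9) = 1, we get a unique residue mod 504.
    Write x = 15 + 56·t and substitute into x ≡ 4 (mod 9): 56·t ≡ 4 − 15 = -11 (mod 9).
    Reduce coefficients mod 9: 2·t ≡ 7 (mod 9).
    The inverse of 2 mod 9 is 5 (since 2·5 = 10 = 1·9 + 1), so t ≡ 5·7 = 35 ≡ 8 (mod 9).
    Then x = 15 + 56·8 = 463, valid modulo lcm(56, 9) = 504: x ≡ 463 (mod 504).
Verify: 463 mod 7 = 1 ✓, 463 mod 8 = 7 ✓, 463 mod 9 = 4 ✓.

x ≡ 463 (mod 504).


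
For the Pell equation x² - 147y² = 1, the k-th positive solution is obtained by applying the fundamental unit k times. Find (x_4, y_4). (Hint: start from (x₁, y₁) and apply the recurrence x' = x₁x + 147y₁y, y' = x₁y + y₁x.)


Step 1: Find the fundamental solution (x₁, y₁) of x² - 147y² = 1.
  Expand √147 as a continued fraction. a₀ = ⌊√147⌋ = 12; iterate m_{k+1} = d_k·a_k − m_k, d_{k+1} = (147 − m_{k+1}²)/d_k, a_{k+1} = ⌊(a₀ + m_{k+1})/d_{k+1}⌋ (starting m₀ = 0, d₀ = 1), with convergents p_k = a_k·p_{k-1} + p_{k-2}, q_k = a_k·q_{k-1} + q_{k-2} (p₋₁ = 1, q₋₁ = 0):
  k = 0: a₀ = 12; p₀/q₀ = 12/1; p₀² − 147·q₀² = 144 − 147 = -3.
  k = 1: m = 12, d = 3, a = ⌊(12 + 12)/3⌋ = 8; p/q = (8·12 + 1)/(8·1 + 0) = 97/8; p² − 147·q² = 9409 − 9408 = 1.
  The first convergent with p² − 147·q² = 1 gives the fundamental solution (x₁, y₁) = (97, 8).
Step 2: Apply the recurrence (x_{n+1}, y_{n+1}) = (x₁x_n + 147y₁y_n, x₁y_n + y₁x_n) repeatedly.
  From (x_1, y_1) = (97, 8): x_2 = 97·97 + 147·8·8 = 18817; y_2 = 97·8 + 8·97 = 1552.
  From (x_2, y_2) = (18817, 1552): x_3 = 97·18817 + 147·8·1552 = 3650401; y_3 = 97·1552 + 8·18817 = 301080.
  From (x_3, y_3) = (3650401, 301080): x_4 = 97·3650401 + 147·8·301080 = 708158977; y_4 = 97·301080 + 8·3650401 = 58407968.
Step 3: Verify x_4² - 147·y_4² = 501489136705686529 - 501489136705686528 = 1 (should be 1). ✓

(x_1, y_1) = (97, 8); (x_4, y_4) = (708158977, 58407968).


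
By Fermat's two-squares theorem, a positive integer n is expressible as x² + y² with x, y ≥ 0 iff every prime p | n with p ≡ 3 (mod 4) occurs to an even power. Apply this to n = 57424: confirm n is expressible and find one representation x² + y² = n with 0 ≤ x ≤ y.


Step 1: Factor n = 57424 = 2^4 · 37 · 97.
Step 2: Check the mod-4 condition on each prime factor: 2 = 2 (special); 37 ≡ 1 (mod 4), exponent 1; 97 ≡ 1 (mod 4), exponent 1.
All primes ≡ 3 (mod 4) appear to even exponent (or don't appear), so by the two-squares theorem n IS expressible as a sum of two squares.
Step 3: Build a representation. Group n = k² · m with k = 4 and m = 37 · 97 = 3589 (a product of primes ≡ 1 (mod 4)); a representation of m scales to one of n via (k·x)² + (k·y)² = k²(x² + y²). Each prime p ≡ 1 (mod 4) is itself a sum of two squares; find a² by testing p − a² for a perfect square:
  37: 37 − 1² = 36 = 6² ⇒ 37 = 1² + 6².
  97: 97 − 1² = 96, 97 − 2² = 93, 97 − 3² = 88, 97 − 4² = 81 = 9² ⇒ 97 = 4² + 9².
  Combine using the Brahmagupta–Fibonacci identity (a² + b²)(c² + d²) = (ac − bd)² + (ad + bc)² = (ac + bd)² + (ad − bc)²:
  37 · 97 = 3589: from (1² + 6²)(4² + 9²), take (1·4 − 6·9, 1·9 + 6·4) = (4 − 54, 9 + 24) = (-50, 33); dropping signs (only squares matter) gives (50, 33); check 50² + 33² = 2500 + 1089 = 3589 ✓.
  Scale by k = 4: (4·50, 4·33) = (200, 132).
Step 4: Order so x ≤ y and verify: 132² + 200² = 17424 + 40000 = 57424 = n. ✓

n = 57424 = 132² + 200² (one valid representation with x ≤ y).


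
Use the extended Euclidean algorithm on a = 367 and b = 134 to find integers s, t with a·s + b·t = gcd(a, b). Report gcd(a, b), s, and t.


Euclidean algorithm on (367, 134) — divide until remainder is 0:
  367 = 2 · 134 + 99
  134 = 1 · 99 + 35
  99 = 2 · 35 + 29
  35 = 1 · 29 + 6
  29 = 4 · 6 + 5
  6 = 1 · 5 + 1
  5 = 5 · 1 + 0
gcd(367, 134) = 1.
Track Bezout coefficients alongside the remainders: start with r₀ = 367 = a·1 + b·0 (s = 1, t = 0) and r₁ = 134 = a·0 + b·1 (s = 0, t = 1); each new remainder r_{k+1} = r_{k-1} − q_k·r_k inherits s_{k+1} = s_{k-1} − q_k·s_k, t_{k+1} = t_{k-1} − q_k·t_k, so r_k = a·s_k + b·t_k at every step:
  q = 2: r = 99, s = 1 − 2·0 = 1, t = 0 − 2·1 = -2  (check: 367·1 + 134·(-2) = 99)
  q = 1: r = 35, s = 0 − 1·1 = -1, t = 1 − 1·(-2) = 3  (check: 367·(-1) + 134·3 = 35)
  q = 2: r = 29, s = 1 − 2·(-1) = 3, t = -2 − 2·3 = -8  (check: 367·3 + 134·(-8) = 29)
  q = 1: r = 6, s = -1 − 1·3 = -4, t = 3 − 1·(-8) = 11  (check: 367·(-4) + 134·11 = 6)
  q = 4: r = 5, s = 3 − 4·(-4) = 19, t = -8 − 4·11 = -52  (check: 367·19 + 134·(-52) = 5)
  q = 1: r = 1, s = -4 − 1·19 = -23, t = 11 − 1·(-52) = 63  (check: 367·(-23) + 134·63 = 1)
The row with r = 1 (the gcd) gives the Bezout coefficients s = -23, t = 63.
Result: 367 · (-23) + 134 · (63) = 1.

gcd(367, 134) = 1; s = -23, t = 63 (check: 367·(-23) + 134·63 = 1).


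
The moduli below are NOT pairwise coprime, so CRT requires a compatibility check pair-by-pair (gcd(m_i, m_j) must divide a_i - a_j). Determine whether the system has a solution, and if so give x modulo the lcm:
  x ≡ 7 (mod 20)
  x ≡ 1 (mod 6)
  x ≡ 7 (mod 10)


Moduli 20, 6, 10 are not pairwise coprime, so CRT works modulo lcm(m_i) when all pairwise compatibility conditions hold.
Pairwise compatibility: gcd(m_i, m_j) must divide a_i - a_j for every pair.
Merge one congruence at a time:
  Start: x ≡ 7 (mod 20).
  Combine with x ≡ 1 (mod 6): gcd(20, 6) = 2; 1 - 7 = -6, which IS divisible by 2, so compatible.
    Write x = 7 + 20·t and substitute into x ≡ 1 (mod 6): 20·t ≡ 1 − 7 = -6 (mod 6).
    Divide the congruence (and modulus) by g = 2: 10·t ≡ -3 (mod 3).
    Reduce coefficients mod 3: 1·t ≡ 0 (mod 3).
    So t ≡ 0 (mod 3).
    Then x = 7 + 20·0 = 7, valid modulo lcm(20, 6) = 60: x ≡ 7 (mod 60).
  Combine with x ≡ 7 (mod 10): gcd(60, 10) = 10; 7 - 7 = 0, which IS divisible by 10, so compatible.
    Write x = 7 + 60·t and substitute into x ≡ 7 (mod 10): 60·t ≡ 7 − 7 = 0 (mod 10).
    Divide the congruence (and modulus) by g = 10: 6·t ≡ 0 (mod 1).
    Modulo 1 every t works; take t = 0.
    Then x = 7 + 60·0 = 7, valid modulo lcm(60, 10) = 60: x ≡ 7 (mod 60).
Verify: 7 mod 20 = 7, 7 mod 6 = 1, 7 mod 10 = 7.

x ≡ 7 (mod 60).


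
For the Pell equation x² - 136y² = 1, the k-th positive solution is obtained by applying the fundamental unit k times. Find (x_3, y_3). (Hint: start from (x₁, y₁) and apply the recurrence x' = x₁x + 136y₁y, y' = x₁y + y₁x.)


Step 1: Find the fundamental solution (x₁, y₁) of x² - 136y² = 1.
  Expand √136 as a continued fraction. a₀ = ⌊√136⌋ = 11; iterate m_{k+1} = d_k·a_k − m_k, d_{k+1} = (136 − m_{k+1}²)/d_k, a_{k+1} = ⌊(a₀ + m_{k+1})/d_{k+1}⌋ (starting m₀ = 0, d₀ = 1), with convergents p_k = a_k·p_{k-1} + p_{k-2}, q_k = a_k·q_{k-1} + q_{k-2} (p₋₁ = 1, q₋₁ = 0):
  k = 0: a₀ = 11; p₀/q₀ = 11/1; p₀² − 136·q₀² = 121 − 136 = -15.
  k = 1: m = 11, d = 15, a = ⌊(11 + 11)/15⌋ = 1; p/q = (1·11 + 1)/(1·1 + 0) = 12/1; p² − 136·q² = 144 − 136 = 8.
  k = 2: m = 4, d = 8, a = ⌊(11 + 4)/8⌋ = 1; p/q = (1·12 + 11)/(1·1 + 1) = 23/2; p² − 136·q² = 529 − 544 = -15.
  k = 3: m = 4, d = 15, a = ⌊(11 + 4)/15⌋ = 1; p/q = (1·23 + 12)/(1·2 + 1) = 35/3; p² − 136·q² = 1225 − 1224 = 1.
  The first convergent with p² − 136·q² = 1 gives the fundamental solution (x₁, y₁) = (35, 3).
Step 2: Apply the recurrence (x_{n+1}, y_{n+1}) = (x₁x_n + 136y₁y_n, x₁y_n + y₁x_n) repeatedly.
  From (x_1, y_1) = (35, 3): x_2 = 35·35 + 136·3·3 = 2449; y_2 = 35·3 + 3·35 = 210.
  From (x_2, y_2) = (2449, 210): x_3 = 35·2449 + 136·3·210 = 171395; y_3 = 35·210 + 3·2449 = 14697.
Step 3: Verify x_3² - 136·y_3² = 29376246025 - 29376246024 = 1 (should be 1). ✓

(x_1, y_1) = (35, 3); (x_3, y_3) = (171395, 14697).


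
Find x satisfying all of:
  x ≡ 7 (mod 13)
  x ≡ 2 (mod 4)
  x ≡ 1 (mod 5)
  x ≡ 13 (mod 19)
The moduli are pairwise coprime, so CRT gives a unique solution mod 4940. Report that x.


Product of moduli M = 13 · 4 · 5 · 19 = 4940.
Merge one congruence at a time:
  Start: x ≡ 7 (mod 13).
  Combine with x ≡ 2 (mod 4); new modulus lcm = 52.
    Write x = 7 + 13·t and substitute into x ≡ 2 (mod 4): 13·t ≡ 2 − 7 = -5 (mod 4).
    Reduce coefficients mod 4: 1·t ≡ 3 (mod 4).
    So t ≡ 3 (mod 4).
    Then x = 7 + 13·3 = 46, valid modulo lcm(13, 4) = 52: x ≡ 46 (mod 52).
  Combine with x ≡ 1 (mod 5); new modulus lcm = 260.
    Write x = 46 + 52·t and substitute into x ≡ 1 (mod 5): 52·t ≡ 1 − 46 = -45 (mod 5).
    Reduce coefficients mod 5: 2·t ≡ 0 (mod 5).
    The inverse of 2 mod 5 is 3 (since 2·3 = 6 = 1·5 + 1), so t ≡ 3·0 = 0 ≡ 0 (mod 5).
    Then x = 46 + 52·0 = 46, valid modulo lcm(52, 5) = 260: x ≡ 46 (mod 260).
  Combine with x ≡ 13 (mod 19); new modulus lcm = 4940.
    Write x = 46 + 260·t and substitute into x ≡ 13 (mod 19): 260·t ≡ 13 − 46 = -33 (mod 19).
    Reduce coefficients mod 19: 13·t ≡ 5 (mod 19).
    The inverse of 13 mod 19 is 3 (since 13·3 = 39 = 2·19 + 1), so t ≡ 3·5 = 15 ≡ 15 (mod 19).
    Then x = 46 + 260·15 = 3946, valid modulo lcm(260, 19) = 4940: x ≡ 3946 (mod 4940).
Verify against each original: 3946 mod 13 = 7, 3946 mod 4 = 2, 3946 mod 5 = 1, 3946 mod 19 = 13.

x ≡ 3946 (mod 4940).


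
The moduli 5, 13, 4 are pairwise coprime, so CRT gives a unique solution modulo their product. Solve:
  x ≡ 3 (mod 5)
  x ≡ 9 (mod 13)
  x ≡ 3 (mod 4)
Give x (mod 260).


Moduli 5, 13, 4 are pairwise coprime; by CRT there is a unique solution modulo M = 5 · 13 · 4 = 260.
Solve pairwise, accumulating the modulus:
  Start with x ≡ 3 (mod 5).
  Combine with x ≡ 9 (mod 13): since gcd(5, 13) = 1, we get a unique residue mod 65.
    Write x = 3 + 5·t and substitute into x ≡ 9 (mod 13): 5·t ≡ 9 − 3 = 6 (mod 13).
    The inverse of 5 mod 13 is 8 (since 5·8 = 40 = 3·13 + 1), so t ≡ 8·6 = 48 ≡ 9 (mod 13).
    Then x = 3 + 5·9 = 48, valid modulo lcm(5, 13) = 65: x ≡ 48 (mod 65).
  Combine with x ≡ 3 (mod 4): since gcd(65, 4) = 1, we get a unique residue mod 260.
    Write x = 48 + 65·t and substitute into x ≡ 3 (mod 4): 65·t ≡ 3 − 48 = -45 (mod 4).
    Reduce coefficients mod 4: 1·t ≡ 3 (mod 4).
    So t ≡ 3 (mod 4).
    Then x = 48 + 65·3 = 243, valid modulo lcm(65, 4) = 260: x ≡ 243 (mod 260).
Verify: 243 mod 5 = 3 ✓, 243 mod 13 = 9 ✓, 243 mod 4 = 3 ✓.

x ≡ 243 (mod 260).


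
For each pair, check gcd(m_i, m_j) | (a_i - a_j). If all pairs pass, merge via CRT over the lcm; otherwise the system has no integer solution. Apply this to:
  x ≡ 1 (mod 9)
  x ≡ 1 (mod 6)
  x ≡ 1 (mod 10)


Moduli 9, 6, 10 are not pairwise coprime, so CRT works modulo lcm(m_i) when all pairwise compatibility conditions hold.
Pairwise compatibility: gcd(m_i, m_j) must divide a_i - a_j for every pair.
Merge one congruence at a time:
  Start: x ≡ 1 (mod 9).
  Combine with x ≡ 1 (mod 6): gcd(9, 6) = 3; 1 - 1 = 0, which IS divisible by 3, so compatible.
    Write x = 1 + 9·t and substitute into x ≡ 1 (mod 6): 9·t ≡ 1 − 1 = 0 (mod 6).
    Divide the congruence (and modulus) by g = 3: 3·t ≡ 0 (mod 2).
    Reduce coefficients mod 2: 1·t ≡ 0 (mod 2).
    So t ≡ 0 (mod 2).
    Then x = 1 + 9·0 = 1, valid modulo lcm(9, 6) = 18: x ≡ 1 (mod 18).
  Combine with x ≡ 1 (mod 10): gcd(18, 10) = 2; 1 - 1 = 0, which IS divisible by 2, so compatible.
    Write x = 1 + 18·t and substitute into x ≡ 1 (mod 10): 18·t ≡ 1 − 1 = 0 (mod 10).
    Divide the congruence (and modulus) by g = 2: 9·t ≡ 0 (mod 5).
    Reduce coefficients mod 5: 4·t ≡ 0 (mod 5).
    The inverse of 4 mod 5 is 4 (since 4·4 = 16 = 3·5 + 1), so t ≡ 4·0 = 0 ≡ 0 (mod 5).
    Then x = 1 + 18·0 = 1, valid modulo lcm(18, 10) = 90: x ≡ 1 (mod 90).
Verify: 1 mod 9 = 1, 1 mod 6 = 1, 1 mod 10 = 1.

x ≡ 1 (mod 90).


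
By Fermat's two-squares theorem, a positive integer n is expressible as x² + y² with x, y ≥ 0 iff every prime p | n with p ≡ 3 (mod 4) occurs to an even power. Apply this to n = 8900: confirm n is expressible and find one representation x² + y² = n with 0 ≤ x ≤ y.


Step 1: Factor n = 8900 = 2^2 · 5^2 · 89.
Step 2: Check the mod-4 condition on each prime factor: 2 = 2 (special); 5 ≡ 1 (mod 4), exponent 2; 89 ≡ 1 (mod 4), exponent 1.
All primes ≡ 3 (mod 4) appear to even exponent (or don't appear), so by the two-squares theorem n IS expressible as a sum of two squares.
Step 3: Build a representation. Group n = k² · m with k = 2 and m = 5 · 5 · 89 = 2225 (a product of primes ≡ 1 (mod 4)); a representation of m scales to one of n via (k·x)² + (k·y)² = k²(x² + y²). Each prime p ≡ 1 (mod 4) is itself a sum of two squares; find a² by testing p − a² for a perfect square:
  5: 5 − 1² = 4 = 2² ⇒ 5 = 1² + 2².
  89: 89 − 1² = 88, 89 − 2² = 85, 89 − 3² = 80, 89 − 4² = 73, 89 − 5² = 64 = 8² ⇒ 89 = 5² + 8².
  Combine using the Brahmagupta–Fibonacci identity (a² + b²)(c² + d²) = (ac − bd)² + (ad + bc)² = (ac + bd)² + (ad − bc)²:
  5 · 5 = 25: from (1² + 2²)(1² + 2²), take (1·1 − 2·2, 1·2 + 2·1) = (1 − 4, 2 + 2) = (-3, 4); dropping signs (only squares matter) gives (3, 4); check 3² + 4² = 9 + 16 = 25 ✓.
  25 · 89 = 2225: from (3² + 4²)(5² + 8²), take (3·5 − 4·8, 3·8 + 4·5) = (15 − 32, 24 + 20) = (-17, 44); dropping signs (only squares matter) gives (17, 44); check 17² + 44² = 289 + 1936 = 2225 ✓.
  Scale by k = 2: (2·17, 2·44) = (34, 88).
Step 4: Order so x ≤ y and verify: 34² + 88² = 1156 + 7744 = 8900 = n. ✓

n = 8900 = 34² + 88² (one valid representation with x ≤ y).
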